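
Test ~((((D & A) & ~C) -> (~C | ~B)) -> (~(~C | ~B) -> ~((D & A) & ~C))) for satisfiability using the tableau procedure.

Initial set: {~((((D & A) & ~C) -> (~C | ~B)) -> (~(~C | ~B) -> ~((D & A) & ~C)))}.
~((((D & A) & ~C) -> (~C | ~B)) -> (~(~C | ~B) -> ~((D & A) & ~C))): α-rule — add (((D & A) & ~C) -> (~C | ~B)), ~(~(~C | ~B) -> ~((D & A) & ~C)).
~(~(~C | ~B) -> ~((D & A) & ~C)): α-rule — add ~(~C | ~B), ~~((D & A) & ~C).
~(~C | ~B): α-rule — add ~~C, ~~B.
~~((D & A) & ~C): α-rule — add (D & A), ~C.
× closes — contains both C and ~C.
All 1 branch closes.
Every branch closed; the formula is unsatisfiable.

Unsatisfiable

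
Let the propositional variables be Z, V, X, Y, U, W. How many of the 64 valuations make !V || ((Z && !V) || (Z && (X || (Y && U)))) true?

Initial set: {T (!V || ((Z && !V) || (Z && (X || (Y && U)))))}.
T (!V || ((Z && !V) || (Z && (X || (Y && U))))): β-rule — branch into T !V  //  T ((Z && !V) || (Z && (X || (Y && U)))).
  branch 1 (add T !V):
    ○ open, literals {V=F}.
  branch 2 (add T ((Z && !V) || (Z && (X || (Y && U))))):
    T ((Z && !V) || (Z && (X || (Y && U)))): β-rule — branch into T (Z && !V)  //  T (Z && (X || (Y && U))).
      branch 2.1 (add T (Z && !V)):
        T (Z && !V): α-rule — add T Z, T !V.
        ○ open, literals {V=F, Z=T}.
      branch 2.2 (add T (Z && (X || (Y && U)))):
        T (Z && (X || (Y && U))): α-rule — add T Z, T (X || (Y && U)).
        T (X || (Y && U)): β-rule — branch into T X  //  T (Y && U).
          branch 2.2.1 (add T X):
            ○ open, literals {X=T, Z=T}.
          branch 2.2.2 (add T (Y && U)):
            T (Y && U): α-rule — add T Y, T U.
            ○ open, literals {U=T, Y=T, Z=T}.
0 branches closed, 4 open.
Each open branch fixes some atoms; the unmentioned ones are free. Counting distinct full assignments: branch {V=F} (Z, X, Y, U, W) contributes 32 new; branch {V=F, Z=T} (X, Y, U, W) contributes 0 new; branch {X=T, Z=T} (V, Y, U, W) contributes 8 new; branch {U=T, Y=T, Z=T} (V, X, W) contributes 2 new. Total: 42.

42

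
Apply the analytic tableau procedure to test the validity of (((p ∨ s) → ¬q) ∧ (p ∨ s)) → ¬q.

Valid

Assume the negation and expand:
Initial set: {¬((((p ∨ s) → ¬q) ∧ (p ∨ s)) → ¬q)}.
¬((((p ∨ s) → ¬q) ∧ (p ∨ s)) → ¬q): α-rule — add (((p ∨ s) → ¬q) ∧ (p ∨ s)), ¬¬q.
(((p ∨ s) → ¬q) ∧ (p ∨ s)): α-rule — add ((p ∨ s) → ¬q), (p ∨ s).
((p ∨ s) → ¬q): β-rule — branch into ¬(p ∨ s)  //  ¬q.
  branch 1 (add ¬(p ∨ s)):
    ¬(p ∨ s): α-rule — add ¬p, ¬s.
    (p ∨ s): β-rule — branch into p  //  s.
      branch 1.1 (add p):
        × closes — contains both p and ¬p.
      branch 1.2 (add s):
        × closes — contains both s and ¬s.
  branch 2 (add ¬q):
    × closes — contains both q and ¬q.
All 3 branches close.
Every branch closed, so the negation is unsatisfiable and the formula is valid.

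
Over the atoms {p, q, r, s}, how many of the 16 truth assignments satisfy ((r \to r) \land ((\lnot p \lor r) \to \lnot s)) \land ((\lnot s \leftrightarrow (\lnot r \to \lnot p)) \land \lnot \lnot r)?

4

Initial set: {(((r \to r) \land ((\lnot p \lor r) \to \lnot s)) \land ((\lnot s \leftrightarrow (\lnot r \to \lnot p)) \land \lnot \lnot r))}.
(((r \to r) \land ((\lnot p \lor r) \to \lnot s)) \land ((\lnot s \leftrightarrow (\lnot r \to \lnot p)) \land \lnot \lnot r)): α-rule — add ((r \to r) \land ((\lnot p \lor r) \to \lnot s)), ((\lnot s \leftrightarrow (\lnot r \to \lnot p)) \land \lnot \lnot r).
((r \to r) \land ((\lnot p \lor r) \to \lnot s)): α-rule — add (r \to r), ((\lnot p \lor r) \to \lnot s).
((\lnot s \leftrightarrow (\lnot r \to \lnot p)) \land \lnot \lnot r): α-rule — add (\lnot s \leftrightarrow (\lnot r \to \lnot p)), \lnot \lnot r.
\lnot \lnot r: drop double negation, giving r.
(r \to r): β-rule — branch into \lnot r  //  r.
  branch 1 (add \lnot r):
    × closes — contains both r and \lnot r.
  branch 2 (add r):
    ((\lnot p \lor r) \to \lnot s): β-rule — branch into \lnot (\lnot p \lor r)  //  \lnot s.
      branch 2.1 (add \lnot (\lnot p \lor r)):
        \lnot (\lnot p \lor r): α-rule — add \lnot \lnot p, \lnot r.
        × closes — contains both r and \lnot r.
      branch 2.2 (add \lnot s):
        (\lnot s \leftrightarrow (\lnot r \to \lnot p)): β-rule — branch into \lnot s, (\lnot r \to \lnot p)  //  \lnot \lnot s, \lnot (\lnot r \to \lnot p).
          branch 2.2.1 (add \lnot s, (\lnot r \to \lnot p)):
            (\lnot r \to \lnot p): β-rule — branch into \lnot \lnot r  //  \lnot p.
              branch 2.2.1.1 (add \lnot \lnot r):
                ○ open, literals {r=T, s=F}.
              branch 2.2.1.2 (add \lnot p):
                ○ open, literals {p=F, r=T, s=F}.
          branch 2.2.2 (add \lnot \lnot s, \lnot (\lnot r \to \lnot p)):
            × closes — contains both s and \lnot s.
3 branches closed, 2 open.
Each open branch fixes some atoms; the unmentioned ones are free. Counting distinct full assignments: branch {r=T, s=F} (p, q) contributes 4 new; branch {p=F, r=T, s=F} (q) contributes 0 new. Total: 4.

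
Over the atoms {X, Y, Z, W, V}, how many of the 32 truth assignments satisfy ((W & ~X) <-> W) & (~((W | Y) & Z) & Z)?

Initial set: {(((W & ~X) <-> W) & (~((W | Y) & Z) & Z))}.
(((W & ~X) <-> W) & (~((W | Y) & Z) & Z)): α-rule — add ((W & ~X) <-> W), (~((W | Y) & Z) & Z).
(~((W | Y) & Z) & Z): α-rule — add ~((W | Y) & Z), Z.
((W & ~X) <-> W): β-rule — branch into (W & ~X), W  //  ~(W & ~X), ~W.
  branch 1 (add (W & ~X), W):
    (W & ~X): α-rule — add W, ~X.
    ~((W | Y) & Z): β-rule — branch into ~(W | Y)  //  ~Z.
      branch 1.1 (add ~(W | Y)):
        ~(W | Y): α-rule — add ~W, ~Y.
        × closes — contains both W and ~W.
      branch 1.2 (add ~Z):
        × closes — contains both Z and ~Z.
  branch 2 (add ~(W & ~X), ~W):
    ~((W | Y) & Z): β-rule — branch into ~(W | Y)  //  ~Z.
      branch 2.1 (add ~(W | Y)):
        ~(W | Y): α-rule — add ~W, ~Y.
        ~(W & ~X): β-rule — branch into ~W  //  ~~X.
          branch 2.1.1 (add ~W):
            ○ open, literals {W=false, Y=false, Z=true}.
          branch 2.1.2 (add ~~X):
            ○ open, literals {W=false, X=true, Y=false, Z=true}.
      branch 2.2 (add ~Z):
        × closes — contains both Z and ~Z.
3 branches closed, 2 open.
Each open branch fixes some atoms; the unmentioned ones are free. Counting distinct full assignments: branch {W=false, Y=false, Z=true} (X, V) contributes 4 new; branch {W=false, X=true, Y=false, Z=true} (V) contributes 0 new. Total: 4.

4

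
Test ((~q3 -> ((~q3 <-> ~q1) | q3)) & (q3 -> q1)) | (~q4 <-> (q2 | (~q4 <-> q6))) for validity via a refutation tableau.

Not valid

Assume the negation and expand:
Initial set: {F (((~q3 -> ((~q3 <-> ~q1) | q3)) & (q3 -> q1)) | (~q4 <-> (q2 | (~q4 <-> q6))))}.
F (((~q3 -> ((~q3 <-> ~q1) | q3)) & (q3 -> q1)) | (~q4 <-> (q2 | (~q4 <-> q6)))): α-rule — add F ((~q3 -> ((~q3 <-> ~q1) | q3)) & (q3 -> q1)), F (~q4 <-> (q2 | (~q4 <-> q6))).
F ((~q3 -> ((~q3 <-> ~q1) | q3)) & (q3 -> q1)): β-rule — branch into F (~q3 -> ((~q3 <-> ~q1) | q3))  //  F (q3 -> q1).
  branch 1 (add F (~q3 -> ((~q3 <-> ~q1) | q3))):
    F (~q3 -> ((~q3 <-> ~q1) | q3)): α-rule — add T ~q3, F ((~q3 <-> ~q1) | q3).
    F ((~q3 <-> ~q1) | q3): α-rule — add F (~q3 <-> ~q1), F q3.
    F (~q4 <-> (q2 | (~q4 <-> q6))): β-rule — branch into T ~q4, F (q2 | (~q4 <-> q6))  //  F ~q4, T (q2 | (~q4 <-> q6)).
      branch 1.1 (add T ~q4, F (q2 | (~q4 <-> q6))):
        F (q2 | (~q4 <-> q6)): α-rule — add F q2, F (~q4 <-> q6).
        F (~q3 <-> ~q1): β-rule — branch into T ~q3, F ~q1  //  F ~q3, T ~q1.
          branch 1.1.1 (add T ~q3, F ~q1):
            F (~q4 <-> q6): β-rule — branch into T ~q4, F q6  //  F ~q4, T q6.
              branch 1.1.1.1 (add T ~q4, F q6):
                ○ open, literals {q1=T, q2=F, q3=F, q4=F, q6=F}.
              branch 1.1.1.2 (add F ~q4, T q6):
                × closes — contains both q4 and ~q4.
          branch 1.1.2 (add F ~q3, T ~q1):
            × closes — contains both q3 and ~q3.
      branch 1.2 (add F ~q4, T (q2 | (~q4 <-> q6))):
        F (~q3 <-> ~q1): β-rule — branch into T ~q3, F ~q1  //  F ~q3, T ~q1.
          branch 1.2.1 (add T ~q3, F ~q1):
            T (q2 | (~q4 <-> q6)): β-rule — branch into T q2  //  T (~q4 <-> q6).
              branch 1.2.1.1 (add T q2):
                ○ open, literals {q1=T, q2=T, q3=F, q4=T}.
              branch 1.2.1.2 (add T (~q4 <-> q6)):
                T (~q4 <-> q6): β-rule — branch into T ~q4, T q6  //  F ~q4, F q6.
                  branch 1.2.1.2.1 (add T ~q4, T q6):
                    × closes — contains both q4 and ~q4.
                  branch 1.2.1.2.2 (add F ~q4, F q6):
                    ○ open, literals {q1=T, q3=F, q4=T, q6=F}.
          branch 1.2.2 (add F ~q3, T ~q1):
            × closes — contains both q3 and ~q3.
  branch 2 (add F (q3 -> q1)):
    F (q3 -> q1): α-rule — add T q3, F q1.
    F (~q4 <-> (q2 | (~q4 <-> q6))): β-rule — branch into T ~q4, F (q2 | (~q4 <-> q6))  //  F ~q4, T (q2 | (~q4 <-> q6)).
      branch 2.1 (add T ~q4, F (q2 | (~q4 <-> q6))):
        F (q2 | (~q4 <-> q6)): α-rule — add F q2, F (~q4 <-> q6).
        F (~q4 <-> q6): β-rule — branch into T ~q4, F q6  //  F ~q4, T q6.
          branch 2.1.1 (add T ~q4, F q6):
            ○ open, literals {q1=F, q2=F, q3=T, q4=F, q6=F}.
          branch 2.1.2 (add F ~q4, T q6):
            × closes — contains both q4 and ~q4.
      branch 2.2 (add F ~q4, T (q2 | (~q4 <-> q6))):
        T (q2 | (~q4 <-> q6)): β-rule — branch into T q2  //  T (~q4 <-> q6).
          branch 2.2.1 (add T q2):
            ○ open, literals {q1=F, q2=T, q3=T, q4=T}.
          branch 2.2.2 (add T (~q4 <-> q6)):
            T (~q4 <-> q6): β-rule — branch into T ~q4, T q6  //  F ~q4, F q6.
              branch 2.2.2.1 (add T ~q4, T q6):
                × closes — contains both q4 and ~q4.
              branch 2.2.2.2 (add F ~q4, F q6):
                ○ open, literals {q1=F, q3=T, q4=T, q6=F}.
6 branches closed, 6 open.
An open branch gives a countermodel: q1=T, q2=F, q3=F, q4=F, q6=F (unmentioned atoms arbitrary); under it the original formula is false.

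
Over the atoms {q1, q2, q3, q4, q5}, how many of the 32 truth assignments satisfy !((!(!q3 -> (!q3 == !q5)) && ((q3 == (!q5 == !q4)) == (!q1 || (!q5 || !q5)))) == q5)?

12

Initial set: {T !((!(!q3 -> (!q3 == !q5)) && ((q3 == (!q5 == !q4)) == (!q1 || (!q5 || !q5)))) == q5)}.
T !((!(!q3 -> (!q3 == !q5)) && ((q3 == (!q5 == !q4)) == (!q1 || (!q5 || !q5)))) == q5): β-rule — branch into T (!(!q3 -> (!q3 == !q5)) && ((q3 == (!q5 == !q4)) == (!q1 || (!q5 || !q5)))), F q5  //  F (!(!q3 -> (!q3 == !q5)) && ((q3 == (!q5 == !q4)) == (!q1 || (!q5 || !q5)))), T q5.
  branch 1 (add T (!(!q3 -> (!q3 == !q5)) && ((q3 == (!q5 == !q4)) == (!q1 || (!q5 || !q5)))), F q5):
    T (!(!q3 -> (!q3 == !q5)) && ((q3 == (!q5 == !q4)) == (!q1 || (!q5 || !q5)))): α-rule — add T !(!q3 -> (!q3 == !q5)), T ((q3 == (!q5 == !q4)) == (!q1 || (!q5 || !q5))).
    T !(!q3 -> (!q3 == !q5)): α-rule — add T !q3, F (!q3 == !q5).
    T ((q3 == (!q5 == !q4)) == (!q1 || (!q5 || !q5))): β-rule — branch into T (q3 == (!q5 == !q4)), T (!q1 || (!q5 || !q5))  //  F (q3 == (!q5 == !q4)), F (!q1 || (!q5 || !q5)).
      branch 1.1 (add T (q3 == (!q5 == !q4)), T (!q1 || (!q5 || !q5))):
        F (!q3 == !q5): β-rule — branch into T !q3, F !q5  //  F !q3, T !q5.
          branch 1.1.1 (add T !q3, F !q5):
            × closes — contains both q5 and !q5.
          branch 1.1.2 (add F !q3, T !q5):
            × closes — contains both q3 and !q3.
      branch 1.2 (add F (q3 == (!q5 == !q4)), F (!q1 || (!q5 || !q5))):
        F (!q1 || (!q5 || !q5)): α-rule — add F !q1, F (!q5 || !q5).
        F (!q5 || !q5): α-rule — add F !q5, F !q5.
        × closes — contains both q5 and !q5.
  branch 2 (add F (!(!q3 -> (!q3 == !q5)) && ((q3 == (!q5 == !q4)) == (!q1 || (!q5 || !q5)))), T q5):
    F (!(!q3 -> (!q3 == !q5)) && ((q3 == (!q5 == !q4)) == (!q1 || (!q5 || !q5)))): β-rule — branch into F !(!q3 -> (!q3 == !q5))  //  F ((q3 == (!q5 == !q4)) == (!q1 || (!q5 || !q5))).
      branch 2.1 (add F !(!q3 -> (!q3 == !q5))):
        F !(!q3 -> (!q3 == !q5)): β-rule — branch into F !q3  //  T (!q3 == !q5).
          branch 2.1.1 (add F !q3):
            ○ open, literals {q3=1, q5=1}.
          branch 2.1.2 (add T (!q3 == !q5)):
            T (!q3 == !q5): β-rule — branch into T !q3, T !q5  //  F !q3, F !q5.
              branch 2.1.2.1 (add T !q3, T !q5):
                × closes — contains both q5 and !q5.
              branch 2.1.2.2 (add F !q3, F !q5):
                ○ open, literals {q3=1, q5=1}.
      branch 2.2 (add F ((q3 == (!q5 == !q4)) == (!q1 || (!q5 || !q5)))):
        F ((q3 == (!q5 == !q4)) == (!q1 || (!q5 || !q5))): β-rule — branch into T (q3 == (!q5 == !q4)), F (!q1 || (!q5 || !q5))  //  F (q3 == (!q5 == !q4)), T (!q1 || (!q5 || !q5)).
          branch 2.2.1 (add T (q3 == (!q5 == !q4)), F (!q1 || (!q5 || !q5))):
            F (!q1 || (!q5 || !q5)): α-rule — add F !q1, F (!q5 || !q5).
            F (!q5 || !q5): α-rule — add F !q5, F !q5.
            T (q3 == (!q5 == !q4)): β-rule — branch into T q3, T (!q5 == !q4)  //  F q3, F (!q5 == !q4).
              branch 2.2.1.1 (add T q3, T (!q5 == !q4)):
                T (!q5 == !q4): β-rule — branch into T !q5, T !q4  //  F !q5, F !q4.
                  branch 2.2.1.1.1 (add T !q5, T !q4):
                    × closes — contains both q5 and !q5.
                  branch 2.2.1.1.2 (add F !q5, F !q4):
                    ○ open, literals {q1=1, q3=1, q4=1, q5=1}.
              branch 2.2.1.2 (add F q3, F (!q5 == !q4)):
                F (!q5 == !q4): β-rule — branch into T !q5, F !q4  //  F !q5, T !q4.
                  branch 2.2.1.2.1 (add T !q5, F !q4):
                    × closes — contains both q5 and !q5.
                  branch 2.2.1.2.2 (add F !q5, T !q4):
                    ○ open, literals {q1=1, q3=0, q4=0, q5=1}.
          branch 2.2.2 (add F (q3 == (!q5 == !q4)), T (!q1 || (!q5 || !q5))):
            F (q3 == (!q5 == !q4)): β-rule — branch into T q3, F (!q5 == !q4)  //  F q3, T (!q5 == !q4).
              branch 2.2.2.1 (add T q3, F (!q5 == !q4)):
                T (!q1 || (!q5 || !q5)): β-rule — branch into T !q1  //  T (!q5 || !q5).
                  branch 2.2.2.1.1 (add T !q1):
                    F (!q5 == !q4): β-rule — branch into T !q5, F !q4  //  F !q5, T !q4.
                      branch 2.2.2.1.1.1 (add T !q5, F !q4):
                        × closes — contains both q5 and !q5.
                      branch 2.2.2.1.1.2 (add F !q5, T !q4):
                        ○ open, literals {q1=0, q3=1, q4=0, q5=1}.
                  branch 2.2.2.1.2 (add T (!q5 || !q5)):
                    F (!q5 == !q4): β-rule — branch into T !q5, F !q4  //  F !q5, T !q4.
                      branch 2.2.2.1.2.1 (add T !q5, F !q4):
                        × closes — contains both q5 and !q5.
                      branch 2.2.2.1.2.2 (add F !q5, T !q4):
                        T (!q5 || !q5): β-rule — branch into T !q5  //  T !q5.
                          branch 2.2.2.1.2.2.1 (add T !q5):
                            × closes — contains both q5 and !q5.
                          branch 2.2.2.1.2.2.2 (add T !q5):
                            × closes — contains both q5 and !q5.
              branch 2.2.2.2 (add F q3, T (!q5 == !q4)):
                T (!q1 || (!q5 || !q5)): β-rule — branch into T !q1  //  T (!q5 || !q5).
                  branch 2.2.2.2.1 (add T !q1):
                    T (!q5 == !q4): β-rule — branch into T !q5, T !q4  //  F !q5, F !q4.
                      branch 2.2.2.2.1.1 (add T !q5, T !q4):
                        × closes — contains both q5 and !q5.
                      branch 2.2.2.2.1.2 (add F !q5, F !q4):
                        ○ open, literals {q1=0, q3=0, q4=1, q5=1}.
                  branch 2.2.2.2.2 (add T (!q5 || !q5)):
                    T (!q5 == !q4): β-rule — branch into T !q5, T !q4  //  F !q5, F !q4.
                      branch 2.2.2.2.2.1 (add T !q5, T !q4):
                        × closes — contains both q5 and !q5.
                      branch 2.2.2.2.2.2 (add F !q5, F !q4):
                        T (!q5 || !q5): β-rule — branch into T !q5  //  T !q5.
                          branch 2.2.2.2.2.2.1 (add T !q5):
                            × closes — contains both q5 and !q5.
                          branch 2.2.2.2.2.2.2 (add T !q5):
                            × closes — contains both q5 and !q5.
14 branches closed, 6 open.
Each open branch fixes some atoms; the unmentioned ones are free. Counting distinct full assignments: branch {q3=1, q5=1} (q1, q2, q4) contributes 8 new; branch {q3=1, q5=1} (q1, q2, q4) contributes 0 new; branch {q1=1, q3=1, q4=1, q5=1} (q2) contributes 0 new; branch {q1=1, q3=0, q4=0, q5=1} (q2) contributes 2 new; branch {q1=0, q3=1, q4=0, q5=1} (q2) contributes 0 new; branch {q1=0, q3=0, q4=1, q5=1} (q2) contributes 2 new. Total: 12.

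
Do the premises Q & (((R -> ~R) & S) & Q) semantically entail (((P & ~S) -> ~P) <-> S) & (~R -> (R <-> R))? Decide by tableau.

Initial set: {(Q & (((R -> ~R) & S) & Q)); ~((((P & ~S) -> ~P) <-> S) & (~R -> (R <-> R)))}.
(Q & (((R -> ~R) & S) & Q)): α-rule — add Q, (((R -> ~R) & S) & Q).
(((R -> ~R) & S) & Q): α-rule — add ((R -> ~R) & S), Q.
((R -> ~R) & S): α-rule — add (R -> ~R), S.
~((((P & ~S) -> ~P) <-> S) & (~R -> (R <-> R))): β-rule — branch into ~(((P & ~S) -> ~P) <-> S)  //  ~(~R -> (R <-> R)).
  branch 1 (add ~(((P & ~S) -> ~P) <-> S)):
    (R -> ~R): β-rule — branch into ~R  //  ~R.
      branch 1.1 (add ~R):
        ~(((P & ~S) -> ~P) <-> S): β-rule — branch into ((P & ~S) -> ~P), ~S  //  ~((P & ~S) -> ~P), S.
          branch 1.1.1 (add ((P & ~S) -> ~P), ~S):
            × closes — contains both S and ~S.
          branch 1.1.2 (add ~((P & ~S) -> ~P), S):
            ~((P & ~S) -> ~P): α-rule — add (P & ~S), ~~P.
            (P & ~S): α-rule — add P, ~S.
            × closes — contains both S and ~S.
      branch 1.2 (add ~R):
        ~(((P & ~S) -> ~P) <-> S): β-rule — branch into ((P & ~S) -> ~P), ~S  //  ~((P & ~S) -> ~P), S.
          branch 1.2.1 (add ((P & ~S) -> ~P), ~S):
            × closes — contains both S and ~S.
          branch 1.2.2 (add ~((P & ~S) -> ~P), S):
            ~((P & ~S) -> ~P): α-rule — add (P & ~S), ~~P.
            (P & ~S): α-rule — add P, ~S.
            × closes — contains both S and ~S.
  branch 2 (add ~(~R -> (R <-> R))):
    ~(~R -> (R <-> R)): α-rule — add ~R, ~(R <-> R).
    (R -> ~R): β-rule — branch into ~R  //  ~R.
      branch 2.1 (add ~R):
        ~(R <-> R): β-rule — branch into R, ~R  //  ~R, R.
          branch 2.1.1 (add R, ~R):
            × closes — contains both R and ~R.
          branch 2.1.2 (add ~R, R):
            × closes — contains both R and ~R.
      branch 2.2 (add ~R):
        ~(R <-> R): β-rule — branch into R, ~R  //  ~R, R.
          branch 2.2.1 (add R, ~R):
            × closes — contains both R and ~R.
          branch 2.2.2 (add ~R, R):
            × closes — contains both R and ~R.
All 8 branches close.
Every branch closed, so the premises entail the conclusion.

Yes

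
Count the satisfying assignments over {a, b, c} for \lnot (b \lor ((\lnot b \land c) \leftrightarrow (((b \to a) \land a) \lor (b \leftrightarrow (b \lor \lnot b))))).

2

Initial set: {\lnot (b \lor ((\lnot b \land c) \leftrightarrow (((b \to a) \land a) \lor (b \leftrightarrow (b \lor \lnot b)))))}.
\lnot (b \lor ((\lnot b \land c) \leftrightarrow (((b \to a) \land a) \lor (b \leftrightarrow (b \lor \lnot b))))): α-rule — add \lnot b, \lnot ((\lnot b \land c) \leftrightarrow (((b \to a) \land a) \lor (b \leftrightarrow (b \lor \lnot b)))).
\lnot ((\lnot b \land c) \leftrightarrow (((b \to a) \land a) \lor (b \leftrightarrow (b \lor \lnot b)))): β-rule — branch into (\lnot b \land c), \lnot (((b \to a) \land a) \lor (b \leftrightarrow (b \lor \lnot b)))  //  \lnot (\lnot b \land c), (((b \to a) \land a) \lor (b \leftrightarrow (b \lor \lnot b))).
  branch 1 (add (\lnot b \land c), \lnot (((b \to a) \land a) \lor (b \leftrightarrow (b \lor \lnot b)))):
    (\lnot b \land c): α-rule — add \lnot b, c.
    \lnot (((b \to a) \land a) \lor (b \leftrightarrow (b \lor \lnot b))): α-rule — add \lnot ((b \to a) \land a), \lnot (b \leftrightarrow (b \lor \lnot b)).
    \lnot ((b \to a) \land a): β-rule — branch into \lnot (b \to a)  //  \lnot a.
      branch 1.1 (add \lnot (b \to a)):
        \lnot (b \to a): α-rule — add b, \lnot a.
        × closes — contains both b and \lnot b.
      branch 1.2 (add \lnot a):
        \lnot (b \leftrightarrow (b \lor \lnot b)): β-rule — branch into b, \lnot (b \lor \lnot b)  //  \lnot b, (b \lor \lnot b).
          branch 1.2.1 (add b, \lnot (b \lor \lnot b)):
            × closes — contains both b and \lnot b.
          branch 1.2.2 (add \lnot b, (b \lor \lnot b)):
            (b \lor \lnot b): β-rule — branch into b  //  \lnot b.
              branch 1.2.2.1 (add b):
                × closes — contains both b and \lnot b.
              branch 1.2.2.2 (add \lnot b):
                ○ open, literals {a=F, b=F, c=T}.
  branch 2 (add \lnot (\lnot b \land c), (((b \to a) \land a) \lor (b \leftrightarrow (b \lor \lnot b)))):
    \lnot (\lnot b \land c): β-rule — branch into \lnot \lnot b  //  \lnot c.
      branch 2.1 (add \lnot \lnot b):
        × closes — contains both b and \lnot b.
      branch 2.2 (add \lnot c):
        (((b \to a) \land a) \lor (b \leftrightarrow (b \lor \lnot b))): β-rule — branch into ((b \to a) \land a)  //  (b \leftrightarrow (b \lor \lnot b)).
          branch 2.2.1 (add ((b \to a) \land a)):
            ((b \to a) \land a): α-rule — add (b \to a), a.
            (b \to a): β-rule — branch into \lnot b  //  a.
              branch 2.2.1.1 (add \lnot b):
                ○ open, literals {a=T, b=F, c=F}.
              branch 2.2.1.2 (add a):
                ○ open, literals {a=T, b=F, c=F}.
          branch 2.2.2 (add (b \leftrightarrow (b \lor \lnot b))):
            (b \leftrightarrow (b \lor \lnot b)): β-rule — branch into b, (b \lor \lnot b)  //  \lnot b, \lnot (b \lor \lnot b).
              branch 2.2.2.1 (add b, (b \lor \lnot b)):
                × closes — contains both b and \lnot b.
              branch 2.2.2.2 (add \lnot b, \lnot (b \lor \lnot b)):
                \lnot (b \lor \lnot b): α-rule — add \lnot b, \lnot \lnot b.
                × closes — contains both b and \lnot b.
6 branches closed, 3 open.
Each open branch fixes some atoms; the unmentioned ones are free. Counting distinct full assignments: branch {a=F, b=F, c=T} (none free) contributes 1 new; branch {a=T, b=F, c=F} (none free) contributes 1 new; branch {a=T, b=F, c=F} (none free) contributes 0 new. Total: 2.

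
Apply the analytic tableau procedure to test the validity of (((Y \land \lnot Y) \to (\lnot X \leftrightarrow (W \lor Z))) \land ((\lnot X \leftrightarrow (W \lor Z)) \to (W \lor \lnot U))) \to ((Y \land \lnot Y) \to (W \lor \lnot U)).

Valid

Assume the negation and expand:
Initial set: {\lnot ((((Y \land \lnot Y) \to (\lnot X \leftrightarrow (W \lor Z))) \land ((\lnot X \leftrightarrow (W \lor Z)) \to (W \lor \lnot U))) \to ((Y \land \lnot Y) \to (W \lor \lnot U)))}.
\lnot ((((Y \land \lnot Y) \to (\lnot X \leftrightarrow (W \lor Z))) \land ((\lnot X \leftrightarrow (W \lor Z)) \to (W \lor \lnot U))) \to ((Y \land \lnot Y) \to (W \lor \lnot U))): α-rule — add (((Y \land \lnot Y) \to (\lnot X \leftrightarrow (W \lor Z))) \land ((\lnot X \leftrightarrow (W \lor Z)) \to (W \lor \lnot U))), \lnot ((Y \land \lnot Y) \to (W \lor \lnot U)).
(((Y \land \lnot Y) \to (\lnot X \leftrightarrow (W \lor Z))) \land ((\lnot X \leftrightarrow (W \lor Z)) \to (W \lor \lnot U))): α-rule — add ((Y \land \lnot Y) \to (\lnot X \leftrightarrow (W \lor Z))), ((\lnot X \leftrightarrow (W \lor Z)) \to (W \lor \lnot U)).
\lnot ((Y \land \lnot Y) \to (W \lor \lnot U)): α-rule — add (Y \land \lnot Y), \lnot (W \lor \lnot U).
(Y \land \lnot Y): α-rule — add Y, \lnot Y.
× closes — contains both Y and \lnot Y.
All 1 branch closes.
Every branch closed, so the negation is unsatisfiable and the formula is valid.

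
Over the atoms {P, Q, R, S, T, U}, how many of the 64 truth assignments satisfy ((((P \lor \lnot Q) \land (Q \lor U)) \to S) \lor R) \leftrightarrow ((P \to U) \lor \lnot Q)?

Initial set: {(((((P \lor \lnot Q) \land (Q \lor U)) \to S) \lor R) \leftrightarrow ((P \to U) \lor \lnot Q))}.
(((((P \lor \lnot Q) \land (Q \lor U)) \to S) \lor R) \leftrightarrow ((P \to U) \lor \lnot Q)): β-rule — branch into ((((P \lor \lnot Q) \land (Q \lor U)) \to S) \lor R), ((P \to U) \lor \lnot Q)  //  \lnot ((((P \lor \lnot Q) \land (Q \lor U)) \to S) \lor R), \lnot ((P \to U) \lor \lnot Q).
  branch 1 (add ((((P \lor \lnot Q) \land (Q \lor U)) \to S) \lor R), ((P \to U) \lor \lnot Q)):
    ((((P \lor \lnot Q) \land (Q \lor U)) \to S) \lor R): β-rule — branch into (((P \lor \lnot Q) \land (Q \lor U)) \to S)  //  R.
      branch 1.1 (add (((P \lor \lnot Q) \land (Q \lor U)) \to S)):
        ((P \to U) \lor \lnot Q): β-rule — branch into (P \to U)  //  \lnot Q.
          branch 1.1.1 (add (P \to U)):
            (((P \lor \lnot Q) \land (Q \lor U)) \to S): β-rule — branch into \lnot ((P \lor \lnot Q) \land (Q \lor U))  //  S.
              branch 1.1.1.1 (add \lnot ((P \lor \lnot Q) \land (Q \lor U))):
                (P \to U): β-rule — branch into \lnot P  //  U.
                  branch 1.1.1.1.1 (add \lnot P):
                    \lnot ((P \lor \lnot Q) \land (Q \lor U)): β-rule — branch into \lnot (P \lor \lnot Q)  //  \lnot (Q \lor U).
                      branch 1.1.1.1.1.1 (add \lnot (P \lor \lnot Q)):
                        \lnot (P \lor \lnot Q): α-rule — add \lnot P, \lnot \lnot Q.
                        ○ open, literals {P=F, Q=T}.
                      branch 1.1.1.1.1.2 (add \lnot (Q \lor U)):
                        \lnot (Q \lor U): α-rule — add \lnot Q, \lnot U.
                        ○ open, literals {P=F, Q=F, U=F}.
                  branch 1.1.1.1.2 (add U):
                    \lnot ((P \lor \lnot Q) \land (Q \lor U)): β-rule — branch into \lnot (P \lor \lnot Q)  //  \lnot (Q \lor U).
                      branch 1.1.1.1.2.1 (add \lnot (P \lor \lnot Q)):
                        \lnot (P \lor \lnot Q): α-rule — add \lnot P, \lnot \lnot Q.
                        ○ open, literals {P=F, Q=T, U=T}.
                      branch 1.1.1.1.2.2 (add \lnot (Q \lor U)):
                        \lnot (Q \lor U): α-rule — add \lnot Q, \lnot U.
                        × closes — contains both U and \lnot U.
              branch 1.1.1.2 (add S):
                (P \to U): β-rule — branch into \lnot P  //  U.
                  branch 1.1.1.2.1 (add \lnot P):
                    ○ open, literals {P=F, S=T}.
                  branch 1.1.1.2.2 (add U):
                    ○ open, literals {S=T, U=T}.
          branch 1.1.2 (add \lnot Q):
            (((P \lor \lnot Q) \land (Q \lor U)) \to S): β-rule — branch into \lnot ((P \lor \lnot Q) \land (Q \lor U))  //  S.
              branch 1.1.2.1 (add \lnot ((P \lor \lnot Q) \land (Q \lor U))):
                \lnot ((P \lor \lnot Q) \land (Q \lor U)): β-rule — branch into \lnot (P \lor \lnot Q)  //  \lnot (Q \lor U).
                  branch 1.1.2.1.1 (add \lnot (P \lor \lnot Q)):
                    \lnot (P \lor \lnot Q): α-rule — add \lnot P, \lnot \lnot Q.
                    × closes — contains both Q and \lnot Q.
                  branch 1.1.2.1.2 (add \lnot (Q \lor U)):
                    \lnot (Q \lor U): α-rule — add \lnot Q, \lnot U.
                    ○ open, literals {Q=F, U=F}.
              branch 1.1.2.2 (add S):
                ○ open, literals {Q=F, S=T}.
      branch 1.2 (add R):
        ((P \to U) \lor \lnot Q): β-rule — branch into (P \to U)  //  \lnot Q.
          branch 1.2.1 (add (P \to U)):
            (P \to U): β-rule — branch into \lnot P  //  U.
              branch 1.2.1.1 (add \lnot P):
                ○ open, literals {P=F, R=T}.
              branch 1.2.1.2 (add U):
                ○ open, literals {R=T, U=T}.
          branch 1.2.2 (add \lnot Q):
            ○ open, literals {Q=F, R=T}.
  branch 2 (add \lnot ((((P \lor \lnot Q) \land (Q \lor U)) \to S) \lor R), \lnot ((P \to U) \lor \lnot Q)):
    \lnot ((((P \lor \lnot Q) \land (Q \lor U)) \to S) \lor R): α-rule — add \lnot (((P \lor \lnot Q) \land (Q \lor U)) \to S), \lnot R.
    \lnot ((P \to U) \lor \lnot Q): α-rule — add \lnot (P \to U), \lnot \lnot Q.
    \lnot (((P \lor \lnot Q) \land (Q \lor U)) \to S): α-rule — add ((P \lor \lnot Q) \land (Q \lor U)), \lnot S.
    \lnot (P \to U): α-rule — add P, \lnot U.
    ((P \lor \lnot Q) \land (Q \lor U)): α-rule — add (P \lor \lnot Q), (Q \lor U).
    (P \lor \lnot Q): β-rule — branch into P  //  \lnot Q.
      branch 2.1 (add P):
        (Q \lor U): β-rule — branch into Q  //  U.
          branch 2.1.1 (add Q):
            ○ open, literals {P=T, Q=T, R=F, S=F, U=F}.
          branch 2.1.2 (add U):
            × closes — contains both U and \lnot U.
      branch 2.2 (add \lnot Q):
        × closes — contains both Q and \lnot Q.
4 branches closed, 11 open.
Each open branch fixes some atoms; the unmentioned ones are free. Counting distinct full assignments: branch {P=F, Q=T} (R, S, T, U) contributes 16 new; branch {P=F, Q=F, U=F} (R, S, T) contributes 8 new; branch {P=F, Q=T, U=T} (R, S, T) contributes 0 new; branch {P=F, S=T} (Q, R, T, U) contributes 4 new; branch {S=T, U=T} (P, Q, R, T) contributes 8 new; branch {Q=F, U=F} (P, R, S, T) contributes 8 new; branch {Q=F, S=T} (P, R, T, U) contributes 0 new; branch {P=F, R=T} (Q, S, T, U) contributes 2 new; branch {R=T, U=T} (P, Q, S, T) contributes 4 new; branch {Q=F, R=T} (P, S, T, U) contributes 0 new; branch {P=T, Q=T, R=F, S=F, U=F} (T) contributes 2 new. Total: 52.

52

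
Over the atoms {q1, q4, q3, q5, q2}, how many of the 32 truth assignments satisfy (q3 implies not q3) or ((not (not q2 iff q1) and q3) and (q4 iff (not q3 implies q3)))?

Initial set: {((q3 implies not q3) or ((not (not q2 iff q1) and q3) and (q4 iff (not q3 implies q3))))}.
((q3 implies not q3) or ((not (not q2 iff q1) and q3) and (q4 iff (not q3 implies q3)))): β-rule — branch into (q3 implies not q3)  //  ((not (not q2 iff q1) and q3) and (q4 iff (not q3 implies q3))).
  branch 1 (add (q3 implies not q3)):
    (q3 implies not q3): β-rule — branch into not q3  //  not q3.
      branch 1.1 (add not q3):
        ○ open, literals {q3=0}.
      branch 1.2 (add not q3):
        ○ open, literals {q3=0}.
  branch 2 (add ((not (not q2 iff q1) and q3) and (q4 iff (not q3 implies q3)))):
    ((not (not q2 iff q1) and q3) and (q4 iff (not q3 implies q3))): α-rule — add (not (not q2 iff q1) and q3), (q4 iff (not q3 implies q3)).
    (not (not q2 iff q1) and q3): α-rule — add not (not q2 iff q1), q3.
    (q4 iff (not q3 implies q3)): β-rule — branch into q4, (not q3 implies q3)  //  not q4, not (not q3 implies q3).
      branch 2.1 (add q4, (not q3 implies q3)):
        not (not q2 iff q1): β-rule — branch into not q2, not q1  //  not not q2, q1.
          branch 2.1.1 (add not q2, not q1):
            (not q3 implies q3): β-rule — branch into not not q3  //  q3.
              branch 2.1.1.1 (add not not q3):
                ○ open, literals {q1=0, q2=0, q3=1, q4=1}.
              branch 2.1.1.2 (add q3):
                ○ open, literals {q1=0, q2=0, q3=1, q4=1}.
          branch 2.1.2 (add not not q2, q1):
            (not q3 implies q3): β-rule — branch into not not q3  //  q3.
              branch 2.1.2.1 (add not not q3):
                ○ open, literals {q1=1, q2=1, q3=1, q4=1}.
              branch 2.1.2.2 (add q3):
                ○ open, literals {q1=1, q2=1, q3=1, q4=1}.
      branch 2.2 (add not q4, not (not q3 implies q3)):
        not (not q3 implies q3): α-rule — add not q3, not q3.
        × closes — contains both q3 and not q3.
1 branch closed, 6 open.
Each open branch fixes some atoms; the unmentioned ones are free. Counting distinct full assignments: branch {q3=0} (q1, q4, q5, q2) contributes 16 new; branch {q3=0} (q1, q4, q5, q2) contributes 0 new; branch {q1=0, q2=0, q3=1, q4=1} (q5) contributes 2 new; branch {q1=0, q2=0, q3=1, q4=1} (q5) contributes 0 new; branch {q1=1, q2=1, q3=1, q4=1} (q5) contributes 2 new; branch {q1=1, q2=1, q3=1, q4=1} (q5) contributes 0 new. Total: 20.

20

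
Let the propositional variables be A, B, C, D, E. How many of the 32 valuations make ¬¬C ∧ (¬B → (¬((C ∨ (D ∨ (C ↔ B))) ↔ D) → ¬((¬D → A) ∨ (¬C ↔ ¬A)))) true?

Initial set: {(¬¬C ∧ (¬B → (¬((C ∨ (D ∨ (C ↔ B))) ↔ D) → ¬((¬D → A) ∨ (¬C ↔ ¬A)))))}.
(¬¬C ∧ (¬B → (¬((C ∨ (D ∨ (C ↔ B))) ↔ D) → ¬((¬D → A) ∨ (¬C ↔ ¬A))))): α-rule — add ¬¬C, (¬B → (¬((C ∨ (D ∨ (C ↔ B))) ↔ D) → ¬((¬D → A) ∨ (¬C ↔ ¬A)))).
¬¬C: drop double negation, giving C.
(¬B → (¬((C ∨ (D ∨ (C ↔ B))) ↔ D) → ¬((¬D → A) ∨ (¬C ↔ ¬A)))): β-rule — branch into ¬¬B  //  (¬((C ∨ (D ∨ (C ↔ B))) ↔ D) → ¬((¬D → A) ∨ (¬C ↔ ¬A))).
  branch 1 (add ¬¬B):
    ○ open, literals {B=true, C=true}.
  branch 2 (add (¬((C ∨ (D ∨ (C ↔ B))) ↔ D) → ¬((¬D → A) ∨ (¬C ↔ ¬A)))):
    (¬((C ∨ (D ∨ (C ↔ B))) ↔ D) → ¬((¬D → A) ∨ (¬C ↔ ¬A))): β-rule — branch into ¬¬((C ∨ (D ∨ (C ↔ B))) ↔ D)  //  ¬((¬D → A) ∨ (¬C ↔ ¬A)).
      branch 2.1 (add ¬¬((C ∨ (D ∨ (C ↔ B))) ↔ D)):
        ¬¬((C ∨ (D ∨ (C ↔ B))) ↔ D): β-rule — branch into (C ∨ (D ∨ (C ↔ B))), D  //  ¬(C ∨ (D ∨ (C ↔ B))), ¬D.
          branch 2.1.1 (add (C ∨ (D ∨ (C ↔ B))), D):
            (C ∨ (D ∨ (C ↔ B))): β-rule — branch into C  //  (D ∨ (C ↔ B)).
              branch 2.1.1.1 (add C):
                ○ open, literals {C=true, D=true}.
              branch 2.1.1.2 (add (D ∨ (C ↔ B))):
                (D ∨ (C ↔ B)): β-rule — branch into D  //  (C ↔ B).
                  branch 2.1.1.2.1 (add D):
                    ○ open, literals {C=true, D=true}.
                  branch 2.1.1.2.2 (add (C ↔ B)):
                    (C ↔ B): β-rule — branch into C, B  //  ¬C, ¬B.
                      branch 2.1.1.2.2.1 (add C, B):
                        ○ open, literals {B=true, C=true, D=true}.
                      branch 2.1.1.2.2.2 (add ¬C, ¬B):
                        × closes — contains both C and ¬C.
          branch 2.1.2 (add ¬(C ∨ (D ∨ (C ↔ B))), ¬D):
            ¬(C ∨ (D ∨ (C ↔ B))): α-rule — add ¬C, ¬(D ∨ (C ↔ B)).
            × closes — contains both C and ¬C.
      branch 2.2 (add ¬((¬D → A) ∨ (¬C ↔ ¬A))):
        ¬((¬D → A) ∨ (¬C ↔ ¬A)): α-rule — add ¬(¬D → A), ¬(¬C ↔ ¬A).
        ¬(¬D → A): α-rule — add ¬D, ¬A.
        ¬(¬C ↔ ¬A): β-rule — branch into ¬C, ¬¬A  //  ¬¬C, ¬A.
          branch 2.2.1 (add ¬C, ¬¬A):
            × closes — contains both C and ¬C.
          branch 2.2.2 (add ¬¬C, ¬A):
            ○ open, literals {A=false, C=true, D=false}.
3 branches closed, 5 open.
Each open branch fixes some atoms; the unmentioned ones are free. Counting distinct full assignments: branch {B=true, C=true} (A, D, E) contributes 8 new; branch {C=true, D=true} (A, B, E) contributes 4 new; branch {C=true, D=true} (A, B, E) contributes 0 new; branch {B=true, C=true, D=true} (A, E) contributes 0 new; branch {A=false, C=true, D=false} (B, E) contributes 2 new. Total: 14.

14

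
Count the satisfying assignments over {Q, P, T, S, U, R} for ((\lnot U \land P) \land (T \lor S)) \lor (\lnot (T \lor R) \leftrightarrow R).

Initial set: {(((\lnot U \land P) \land (T \lor S)) \lor (\lnot (T \lor R) \leftrightarrow R))}.
(((\lnot U \land P) \land (T \lor S)) \lor (\lnot (T \lor R) \leftrightarrow R)): β-rule — branch into ((\lnot U \land P) \land (T \lor S))  //  (\lnot (T \lor R) \leftrightarrow R).
  branch 1 (add ((\lnot U \land P) \land (T \lor S))):
    ((\lnot U \land P) \land (T \lor S)): α-rule — add (\lnot U \land P), (T \lor S).
    (\lnot U \land P): α-rule — add \lnot U, P.
    (T \lor S): β-rule — branch into T  //  S.
      branch 1.1 (add T):
        ○ open, literals {P=1, T=1, U=0}.
      branch 1.2 (add S):
        ○ open, literals {P=1, S=1, U=0}.
  branch 2 (add (\lnot (T \lor R) \leftrightarrow R)):
    (\lnot (T \lor R) \leftrightarrow R): β-rule — branch into \lnot (T \lor R), R  //  \lnot \lnot (T \lor R), \lnot R.
      branch 2.1 (add \lnot (T \lor R), R):
        \lnot (T \lor R): α-rule — add \lnot T, \lnot R.
        × closes — contains both R and \lnot R.
      branch 2.2 (add \lnot \lnot (T \lor R), \lnot R):
        \lnot \lnot (T \lor R): β-rule — branch into T  //  R.
          branch 2.2.1 (add T):
            ○ open, literals {R=0, T=1}.
          branch 2.2.2 (add R):
            × closes — contains both R and \lnot R.
2 branches closed, 3 open.
Each open branch fixes some atoms; the unmentioned ones are free. Counting distinct full assignments: branch {P=1, T=1, U=0} (Q, S, R) contributes 8 new; branch {P=1, S=1, U=0} (Q, T, R) contributes 4 new; branch {R=0, T=1} (Q, P, S, U) contributes 12 new. Total: 24.

24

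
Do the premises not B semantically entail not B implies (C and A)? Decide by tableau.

No

Initial set: {not B; not (not B implies (C and A))}.
not (not B implies (C and A)): α-rule — add not B, not (C and A).
not (C and A): β-rule — branch into not C  //  not A.
  branch 1 (add not C):
    ○ open, literals {B=0, C=0}.
  branch 2 (add not A):
    ○ open, literals {A=0, B=0}.
0 branches closed, 2 open.
An open branch gives a countermodel: B=0, C=0 (unmentioned atoms arbitrary); the premises hold there but the conclusion fails.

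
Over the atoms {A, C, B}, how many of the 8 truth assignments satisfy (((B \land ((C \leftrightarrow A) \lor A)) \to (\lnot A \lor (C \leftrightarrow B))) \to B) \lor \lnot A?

6

Initial set: {T ((((B \land ((C \leftrightarrow A) \lor A)) \to (\lnot A \lor (C \leftrightarrow B))) \to B) \lor \lnot A)}.
T ((((B \land ((C \leftrightarrow A) \lor A)) \to (\lnot A \lor (C \leftrightarrow B))) \to B) \lor \lnot A): β-rule — branch into T (((B \land ((C \leftrightarrow A) \lor A)) \to (\lnot A \lor (C \leftrightarrow B))) \to B)  //  T \lnot A.
  branch 1 (add T (((B \land ((C \leftrightarrow A) \lor A)) \to (\lnot A \lor (C \leftrightarrow B))) \to B)):
    T (((B \land ((C \leftrightarrow A) \lor A)) \to (\lnot A \lor (C \leftrightarrow B))) \to B): β-rule — branch into F ((B \land ((C \leftrightarrow A) \lor A)) \to (\lnot A \lor (C \leftrightarrow B)))  //  T B.
      branch 1.1 (add F ((B \land ((C \leftrightarrow A) \lor A)) \to (\lnot A \lor (C \leftrightarrow B)))):
        F ((B \land ((C \leftrightarrow A) \lor A)) \to (\lnot A \lor (C \leftrightarrow B))): α-rule — add T (B \land ((C \leftrightarrow A) \lor A)), F (\lnot A \lor (C \leftrightarrow B)).
        T (B \land ((C \leftrightarrow A) \lor A)): α-rule — add T B, T ((C \leftrightarrow A) \lor A).
        F (\lnot A \lor (C \leftrightarrow B)): α-rule — add F \lnot A, F (C \leftrightarrow B).
        T ((C \leftrightarrow A) \lor A): β-rule — branch into T (C \leftrightarrow A)  //  T A.
          branch 1.1.1 (add T (C \leftrightarrow A)):
            F (C \leftrightarrow B): β-rule — branch into T C, F B  //  F C, T B.
              branch 1.1.1.1 (add T C, F B):
                × closes — contains both B and \lnot B.
              branch 1.1.1.2 (add F C, T B):
                T (C \leftrightarrow A): β-rule — branch into T C, T A  //  F C, F A.
                  branch 1.1.1.2.1 (add T C, T A):
                    × closes — contains both C and \lnot C.
                  branch 1.1.1.2.2 (add F C, F A):
                    × closes — contains both A and \lnot A.
          branch 1.1.2 (add T A):
            F (C \leftrightarrow B): β-rule — branch into T C, F B  //  F C, T B.
              branch 1.1.2.1 (add T C, F B):
                × closes — contains both B and \lnot B.
              branch 1.1.2.2 (add F C, T B):
                ○ open, literals {A=T, B=T, C=F}.
      branch 1.2 (add T B):
        ○ open, literals {B=T}.
  branch 2 (add T \lnot A):
    ○ open, literals {A=F}.
4 branches closed, 3 open.
Each open branch fixes some atoms; the unmentioned ones are free. Counting distinct full assignments: branch {A=T, B=T, C=F} (none free) contributes 1 new; branch {B=T} (A, C) contributes 3 new; branch {A=F} (C, B) contributes 2 new. Total: 6.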